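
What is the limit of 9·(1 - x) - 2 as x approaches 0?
Direct substitution at x = 0 gives 7.

Final answer: 7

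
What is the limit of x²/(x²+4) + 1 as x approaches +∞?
Evaluate the dominant behaviour as x → +∞; each term tends to a finite value or vanishes.
Limit = 2.

Final answer: 2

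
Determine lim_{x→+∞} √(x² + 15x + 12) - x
This is an ∞ − ∞ indeterminate form.
Multiply and divide by the conjugate √(x²+15x + 12) + x; the x² terms cancel, leaving (15x + 12)/(√(x²+15x + 12)+x) → 15/2.
Limit = 15/2.

Final answer: 15/2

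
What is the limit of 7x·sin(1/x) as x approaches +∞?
As x → +∞: let u = 1/x → 0⁺; then 7·x·sin(1/x) = 7·1·sin(u)/u → 7·1·1 = 7.
Limit = 7.

Final answer: 7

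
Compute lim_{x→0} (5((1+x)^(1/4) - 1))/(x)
Both numerator and denominator → 0 as x → 0; this is a 0/0 indeterminate form.
Expand each to leading order near x = 0: numerator ~ 5·x/4, denominator ~ x.
The limit of the ratio is 5/4.

Final answer: 5/4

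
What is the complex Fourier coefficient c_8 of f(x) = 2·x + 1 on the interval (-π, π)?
Compute the real Fourier coefficients first: a_8 = 0, b_8 = -1/2.
Then c_8 = (a_8 − i·b_8)/2 = i/4.

Final answer: i/4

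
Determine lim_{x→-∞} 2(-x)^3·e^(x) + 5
The product is a 0·∞ indeterminate form at x → -∞.
Rewrite the product as 2(-x)^3 / e^(-x) (an ∞/∞ form) and apply L'Hôpital, or use the standard hierarchy e^(|x|) ≫ |(-x)^3| as x → -∞.
The indeterminate product → 0, so the limit = 5.

Final answer: 5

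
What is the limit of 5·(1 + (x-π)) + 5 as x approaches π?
Direct substitution at x = π gives 10.

Final answer: 10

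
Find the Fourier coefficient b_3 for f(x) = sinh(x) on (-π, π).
b_3 = (1/π) ∫_{-π}^{π} f(x)·sin(3x) dx.
Evaluate the integral (use parity and integration by parts as needed): b_3 = 3·sinh(π)/(5·π).

Final answer: 3·sinh(π)/(5·π)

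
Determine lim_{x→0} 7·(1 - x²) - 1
Direct substitution at x = 0 gives 6.

Final answer: 6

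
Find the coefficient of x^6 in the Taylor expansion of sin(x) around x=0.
Expand to order 6: sin(x) = x^5/120 - x^3/6 + x + O(x^7).
The coefficient of x^6 is 0.

Final answer: 0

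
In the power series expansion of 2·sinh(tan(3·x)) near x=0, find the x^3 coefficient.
Expand to order 3: 2·sinh(tan(3·x)) = 27·x^3 + 6·x + O(x^4).
The coefficient of x^3 is 27.

Final answer: 27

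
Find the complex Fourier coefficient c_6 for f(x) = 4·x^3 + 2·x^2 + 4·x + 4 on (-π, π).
Compute the real Fourier coefficients first: a_6 = 2/9, b_6 = -4·π^2/3 - 10/9.
Then c_6 = (a_6 − i·b_6)/2 = 1/9 + 5·i/9 + 2·i·π^2/3.

Final answer: 1/9 + 5·i/9 + 2·i·π^2/3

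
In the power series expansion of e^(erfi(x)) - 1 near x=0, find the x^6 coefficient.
Expand to order 6: e^(erfi(x)) - 1 = x^6·(4/(45·π^3) + 8/(9·π^2) + 28/(45·π)) + x^5·(4/(15·π^(5/2)) + 1/(5·√(π)) + 4/(3·π^(3/2))) + x^4·(2/(3·π^2) + 4/(3·π)) + x^3·(4/(3·π^(3/2)) + 2/(3·√(π))) + 2·x^2/π + 2·x/√(π) + O(x^7).
The coefficient of x^6 is 4/(45·π^3) + 8/(9·π^2) + 28/(45·π).

Final answer: 4/(45·π^3) + 8/(9·π^2) + 28/(45·π)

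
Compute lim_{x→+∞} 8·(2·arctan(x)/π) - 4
Evaluate the dominant behaviour as x → +∞; each term tends to a finite value or vanishes.
Limit = 4.

Final answer: 4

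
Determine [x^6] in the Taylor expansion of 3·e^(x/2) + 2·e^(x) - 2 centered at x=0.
Expand to order 6: 3·e^(x/2) + 2·e^(x) - 2 = 131·x^6/46080 + 67·x^5/3840 + 35·x^4/384 + 19·x^3/48 + 11·x^2/8 + 7·x/2 + 3 + O(x^7).
The coefficient of x^6 is 131/46080.

Final answer: 131/46080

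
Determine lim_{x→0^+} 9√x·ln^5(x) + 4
The product is a 0·∞ indeterminate form at x → 0⁺.
Rewrite the product as 9·ln^5(x) / x^(-1/2) and apply L'Hôpital, or use the standard hierarchy x^(-1/2) ≫ |ln x|^5 as x → 0⁺.
The indeterminate product → 0, so the limit = 4.

Final answer: 4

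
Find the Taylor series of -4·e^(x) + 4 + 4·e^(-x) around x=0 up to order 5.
-x^5/15 - 4·x^3/3 - 8·x + 4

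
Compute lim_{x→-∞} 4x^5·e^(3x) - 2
The product is a 0·∞ indeterminate form at x → -∞.
Rewrite the product as 4x^5 / e^(-3x) (an ∞/∞ form) and apply L'Hôpital, or use the standard hierarchy e^(3|x|) ≫ |x^5| as x → -∞.
The indeterminate product → 0, so the limit = -2.

Final answer: -2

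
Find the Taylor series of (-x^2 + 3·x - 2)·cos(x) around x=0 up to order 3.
-3·x^3/2 + 3·x - 2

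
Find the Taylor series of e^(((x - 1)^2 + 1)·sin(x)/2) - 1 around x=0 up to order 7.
-13·x^7/180 - 83·x^6/240 + 4·x^5/15 + 13·x^4/24 - x^3/2 - x^2/2 + x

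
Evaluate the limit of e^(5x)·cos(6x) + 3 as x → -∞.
Evaluate the dominant behaviour as x → -∞; each term tends to a finite value or vanishes.
Limit = 3.

Final answer: 3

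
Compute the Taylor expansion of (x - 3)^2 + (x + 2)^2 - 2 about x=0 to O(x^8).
2·x^2 - 2·x + 11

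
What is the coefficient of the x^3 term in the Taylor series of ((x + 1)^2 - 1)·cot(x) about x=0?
Expand to order 3: ((x + 1)^2 - 1)·cot(x) = -x^3/3 - 2·x^2/3 + x + 2 + O(x^4).
The coefficient of x^3 is -1/3.

Final answer: -1/3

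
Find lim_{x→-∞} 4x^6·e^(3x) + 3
The product is a 0·∞ indeterminate form at x → -∞.
Rewrite the product as 4x^6 / e^(-3x) (an ∞/∞ form) and apply L'Hôpital, or use the standard hierarchy e^(3|x|) ≫ |x^6| as x → -∞.
The indeterminate product → 0, so the limit = 3.

Final answer: 3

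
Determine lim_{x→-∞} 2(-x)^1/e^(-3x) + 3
The quotient is an ∞/∞ indeterminate form as x → -∞.
Compare growth rates of the dominant terms (exponentials ≫ polynomials ≫ logarithms), or apply L'Hôpital's rule; the quotient → 0.
Adding the constant: 0 + 3 = 3. Limit = 3.

Final answer: 3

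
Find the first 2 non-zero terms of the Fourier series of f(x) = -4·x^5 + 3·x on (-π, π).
(-954 - 8·π^4 + 160·π^2)·sin(x) + (-20·π^2 + 27 + 4·π^4)·sin(2·x)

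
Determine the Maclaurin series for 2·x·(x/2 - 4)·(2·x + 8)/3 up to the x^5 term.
2·x^3/3 - 8·x^2/3 - 64·x/3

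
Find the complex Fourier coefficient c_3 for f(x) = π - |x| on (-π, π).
Compute the real Fourier coefficients first: a_3 = 4/(9·π), b_3 = 0.
Then c_3 = (a_3 − i·b_3)/2 = 2/(9·π).

Final answer: 2/(9·π)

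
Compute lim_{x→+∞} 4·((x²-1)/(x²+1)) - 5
Evaluate the dominant behaviour as x → +∞; each term tends to a finite value or vanishes.
Limit = -1.

Final answer: -1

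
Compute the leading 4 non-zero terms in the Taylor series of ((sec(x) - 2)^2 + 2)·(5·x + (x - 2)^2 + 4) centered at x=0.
-x^3 - 5·x^2 + 3·x + 24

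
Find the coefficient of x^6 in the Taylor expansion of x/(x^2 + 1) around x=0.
Expand to order 6: x/(x^2 + 1) = x^5 - x^3 + x + O(x^7).
The coefficient of x^6 is 0.

Final answer: 0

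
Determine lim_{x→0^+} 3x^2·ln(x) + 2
The product is a 0·∞ indeterminate form at x → 0⁺.
Rewrite the product as 3·ln(x) / x^(-2) and apply L'Hôpital, or use the standard hierarchy x^(-2) ≫ |ln x| as x → 0⁺.
The indeterminate product → 0, so the limit = 2.

Final answer: 2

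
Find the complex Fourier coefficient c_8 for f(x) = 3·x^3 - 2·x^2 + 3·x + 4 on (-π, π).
Compute the real Fourier coefficients first: a_8 = -1/8, b_8 = -3·π^2/4 - 87/128.
Then c_8 = (a_8 − i·b_8)/2 = -1/16 + 87·i/256 + 3·i·π^2/8.

Final answer: -1/16 + 87·i/256 + 3·i·π^2/8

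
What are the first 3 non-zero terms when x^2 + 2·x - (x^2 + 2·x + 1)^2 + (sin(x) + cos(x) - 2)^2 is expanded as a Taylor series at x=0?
-14·x^3/3 - 3·x^2 - 4·x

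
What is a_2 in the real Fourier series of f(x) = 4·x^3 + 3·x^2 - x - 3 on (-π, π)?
a_2 = (1/π) ∫_{-π}^{π} f(x)·cos(2x) dx.
Evaluate the integral (use parity and integration by parts as needed): a_2 = 3.

Final answer: 3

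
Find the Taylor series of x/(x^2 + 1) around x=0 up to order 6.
x^5 - x^3 + x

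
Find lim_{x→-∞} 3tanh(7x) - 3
Evaluate the dominant behaviour as x → -∞; each term tends to a finite value or vanishes.
Limit = -6.

Final answer: -6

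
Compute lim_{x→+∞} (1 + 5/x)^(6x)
As x → +∞: write (1 + 5/x)^(6x) = ((1 + 5/x)^x)^6 → (e^5)^6 = e^30.
Limit = e^(30).

Final answer: e^(30)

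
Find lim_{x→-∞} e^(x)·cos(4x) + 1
Evaluate the dominant behaviour as x → -∞; each term tends to a finite value or vanishes.
Limit = 1.

Final answer: 1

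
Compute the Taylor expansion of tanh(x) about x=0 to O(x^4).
-x^3/3 + x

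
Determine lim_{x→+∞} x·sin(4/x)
As x → +∞: let u = 4/x → 0⁺; then x·sin(4/x) = 4·sin(u)/u → 4·1 = 4.
Limit = 4.

Final answer: 4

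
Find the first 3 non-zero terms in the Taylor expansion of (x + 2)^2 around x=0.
x^2 + 4·x + 4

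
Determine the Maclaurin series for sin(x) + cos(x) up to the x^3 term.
-x^3/6 - x^2/2 + x + 1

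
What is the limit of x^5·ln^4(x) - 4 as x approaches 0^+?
The product is a 0·∞ indeterminate form at x → 0⁺.
Rewrite the product as ln^4(x) / x^(-5) and apply L'Hôpital, or use the standard hierarchy x^(-5) ≫ |ln x|^4 as x → 0⁺.
The indeterminate product → 0, so the limit = -4.

Final answer: -4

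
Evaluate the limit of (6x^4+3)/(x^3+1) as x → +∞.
This is an ∞/∞ indeterminate form as x → +∞.
Divide numerator and denominator by x^4 and let the lower-order terms vanish; the numerator's degree 4 exceeds the denominator's degree 3, so the quotient diverges.
Limit = ∞.

Final answer: ∞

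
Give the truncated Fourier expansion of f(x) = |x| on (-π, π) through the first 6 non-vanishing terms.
-4·cos(x)/π - 4·cos(3·x)/(9·π) - 4·cos(5·x)/(25·π) - 4·cos(7·x)/(49·π) - 4·cos(9·x)/(81·π) + π/2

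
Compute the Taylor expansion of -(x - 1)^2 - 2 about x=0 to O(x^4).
-x^2 + 2·x - 3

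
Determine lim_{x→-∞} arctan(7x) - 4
Evaluate the dominant behaviour as x → -∞; each term tends to a finite value or vanishes.
Limit = -4 - π/2.

Final answer: -4 - π/2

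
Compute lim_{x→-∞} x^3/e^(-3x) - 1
The quotient is an ∞/∞ indeterminate form as x → -∞.
Compare growth rates of the dominant terms (exponentials ≫ polynomials ≫ logarithms), or apply L'Hôpital's rule; the quotient → 0.
Adding the constant: 0 - 1 = -1. Limit = -1.

Final answer: -1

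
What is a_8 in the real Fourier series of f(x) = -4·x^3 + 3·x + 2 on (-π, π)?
a_8 = (1/π) ∫_{-π}^{π} f(x)·cos(8x) dx.
Evaluate the integral (use parity and integration by parts as needed): a_8 = 0.

Final answer: 0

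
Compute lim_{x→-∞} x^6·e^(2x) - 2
The product is a 0·∞ indeterminate form at x → -∞.
Rewrite the product as x^6 / e^(-2x) (an ∞/∞ form) and apply L'Hôpital, or use the standard hierarchy e^(2|x|) ≫ |x^6| as x → -∞.
The indeterminate product → 0, so the limit = -2.

Final answer: -2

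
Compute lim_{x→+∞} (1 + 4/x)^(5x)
As x → +∞: write (1 + 4/x)^(5x) = ((1 + 4/x)^x)^5 → (e^4)^5 = e^20.
Limit = e^(20).

Final answer: e^(20)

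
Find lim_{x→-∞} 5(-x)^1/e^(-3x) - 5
The quotient is an ∞/∞ indeterminate form as x → -∞.
Compare growth rates of the dominant terms (exponentials ≫ polynomials ≫ logarithms), or apply L'Hôpital's rule; the quotient → 0.
Adding the constant: 0 - 5 = -5. Limit = -5.

Final answer: -5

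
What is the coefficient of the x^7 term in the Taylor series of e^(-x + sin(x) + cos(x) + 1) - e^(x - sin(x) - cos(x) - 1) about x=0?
Expand to order 7: e^(-x + sin(x) + cos(x) + 1) - e^(x - sin(x) - cos(x) - 1) = x^7·(-9·e^(2)/280 - 5·e^(-2)/504) + x^6·(-7·e^(2)/240 - 11·e^(-2)/720) + x^5·(-3·e^(-2)/40 + 11·e^(2)/120) + x^4·(-e^(-2)/12 + e^(2)/6) + x^3·(-e^(2)/6 - e^(-2)/6) + x^2·(-e^(2)/2 - e^(-2)/2) - e^(-2) + e^(2) + O(x^8).
The coefficient of x^7 is -9·e^(2)/280 - 5·e^(-2)/504.

Final answer: -9·e^(2)/280 - 5·e^(-2)/504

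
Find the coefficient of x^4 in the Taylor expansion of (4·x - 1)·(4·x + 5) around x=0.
Expand to order 4: (4·x - 1)·(4·x + 5) = 16·x^2 + 16·x - 5 + O(x^5).
The coefficient of x^4 is 0.

Final answer: 0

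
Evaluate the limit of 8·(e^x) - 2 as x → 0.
Direct substitution at x = 0 gives 6.

Final answer: 6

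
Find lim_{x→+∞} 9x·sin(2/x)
As x → +∞: let u = 2/x → 0⁺; then 9·x·sin(2/x) = 9·2·sin(u)/u → 9·2·1 = 18.
Limit = 18.

Final answer: 18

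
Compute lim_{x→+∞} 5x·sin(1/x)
As x → +∞: let u = 1/x → 0⁺; then 5·x·sin(1/x) = 5·1·sin(u)/u → 5·1·1 = 5.
Limit = 5.

Final answer: 5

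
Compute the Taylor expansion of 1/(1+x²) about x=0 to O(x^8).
-x^6 + x^4 - x^2 + 1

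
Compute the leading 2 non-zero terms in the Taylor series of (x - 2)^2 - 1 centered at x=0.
3 - 4·x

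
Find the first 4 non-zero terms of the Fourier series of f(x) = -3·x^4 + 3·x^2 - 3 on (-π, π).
(-156 + 24·π^2)·cos(x) + (12 - 6·π^2)·cos(2·x) + (-28/9 + 8·π^2/3)·cos(3·x) - 3·π^4/5 - 3 + π^2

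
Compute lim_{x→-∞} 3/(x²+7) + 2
Evaluate the dominant behaviour as x → -∞; each term tends to a finite value or vanishes.
Limit = 2.

Final answer: 2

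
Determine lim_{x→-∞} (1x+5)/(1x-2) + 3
Evaluate the dominant behaviour as x → -∞; each term tends to a finite value or vanishes.
Limit = 4.

Final answer: 4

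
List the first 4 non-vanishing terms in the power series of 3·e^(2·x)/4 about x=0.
x^3 + 3·x^2/2 + 3·x/2 + 3/4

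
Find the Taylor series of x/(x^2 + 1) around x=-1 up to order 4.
-1/2 + (x + 1)^2/4 + (x + 1)^3/4 + (x + 1)^4/8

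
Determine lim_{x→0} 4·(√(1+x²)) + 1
Direct substitution at x = 0 gives 5.

Final answer: 5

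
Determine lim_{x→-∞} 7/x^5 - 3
Evaluate the dominant behaviour as x → -∞; each term tends to a finite value or vanishes.
Limit = -3.

Final answer: -3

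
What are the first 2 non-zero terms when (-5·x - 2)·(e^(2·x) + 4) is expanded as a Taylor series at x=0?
-29·x - 10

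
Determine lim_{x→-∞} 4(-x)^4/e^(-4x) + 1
The quotient is an ∞/∞ indeterminate form as x → -∞.
Compare growth rates of the dominant terms (exponentials ≫ polynomials ≫ logarithms), or apply L'Hôpital's rule; the quotient → 0.
Adding the constant: 0 + 1 = 1. Limit = 1.

Final answer: 1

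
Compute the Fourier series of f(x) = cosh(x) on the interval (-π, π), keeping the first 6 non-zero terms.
-cos(x)·sinh(π)/π + 2·cos(2·x)·sinh(π)/(5·π) - cos(3·x)·sinh(π)/(5·π) + 2·cos(4·x)·sinh(π)/(17·π) - cos(5·x)·sinh(π)/(13·π) + sinh(π)/π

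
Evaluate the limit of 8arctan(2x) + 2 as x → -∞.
Evaluate the dominant behaviour as x → -∞; each term tends to a finite value or vanishes.
Limit = 2 - 4·π.

Final answer: 2 - 4·π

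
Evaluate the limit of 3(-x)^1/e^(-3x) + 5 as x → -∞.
The quotient is an ∞/∞ indeterminate form as x → -∞.
Compare growth rates of the dominant terms (exponentials ≫ polynomials ≫ logarithms), or apply L'Hôpital's rule; the quotient → 0.
Adding the constant: 0 + 5 = 5. Limit = 5.

Final answer: 5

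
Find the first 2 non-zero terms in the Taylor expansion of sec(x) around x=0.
x^2/2 + 1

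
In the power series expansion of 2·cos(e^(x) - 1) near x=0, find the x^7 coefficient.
19/180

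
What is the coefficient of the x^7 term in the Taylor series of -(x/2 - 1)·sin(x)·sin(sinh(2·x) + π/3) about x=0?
Expand to order 7: -(x/2 - 1)·sin(x)·sin(sinh(2·x) + π/3) = x^7·(2939·√(3)/10080 + 127/240) + x^6·(-127/120 + 199·√(3)/480) + x^5·(1/12 - 199·√(3)/240) + x^4·(-1/6 + 13·√(3)/24) + x^3·(-13·√(3)/12 - 1/2) + x^2·(1 - √(3)/4) + √(3)·x/2 + O(x^8).
The coefficient of x^7 is 2939·√(3)/10080 + 127/240.

Final answer: 2939·√(3)/10080 + 127/240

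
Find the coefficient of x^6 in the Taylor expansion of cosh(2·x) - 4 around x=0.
Expand to order 6: cosh(2·x) - 4 = 4·x^6/45 + 2·x^4/3 + 2·x^2 - 3 + O(x^7).
The coefficient of x^6 is 4/45.

Final answer: 4/45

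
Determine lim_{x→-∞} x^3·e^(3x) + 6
The product is a 0·∞ indeterminate form at x → -∞.
Rewrite the product as x^3 / e^(-3x) (an ∞/∞ form) and apply L'Hôpital, or use the standard hierarchy e^(3|x|) ≫ |x^3| as x → -∞.
The indeterminate product → 0, so the limit = 6.

Final answer: 6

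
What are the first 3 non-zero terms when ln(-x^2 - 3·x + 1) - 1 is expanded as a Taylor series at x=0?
-11·x^2/2 - 3·x - 1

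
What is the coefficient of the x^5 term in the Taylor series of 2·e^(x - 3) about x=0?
Expand to order 5: 2·e^(x - 3) = x^5·e^(-3)/60 + x^4·e^(-3)/12 + x^3·e^(-3)/3 + x^2·e^(-3) + 2·x·e^(-3) + 2·e^(-3) + O(x^6).
The coefficient of x^5 is e^(-3)/60.

Final answer: e^(-3)/60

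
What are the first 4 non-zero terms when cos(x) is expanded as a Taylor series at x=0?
-x^6/720 + x^4/24 - x^2/2 + 1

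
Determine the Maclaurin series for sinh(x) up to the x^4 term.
x^3/6 + x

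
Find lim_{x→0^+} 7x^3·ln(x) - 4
The product is a 0·∞ indeterminate form at x → 0⁺.
Rewrite the product as 7·ln(x) / x^(-3) and apply L'Hôpital, or use the standard hierarchy x^(-3) ≫ |ln x| as x → 0⁺.
The indeterminate product → 0, so the limit = -4.

Final answer: -4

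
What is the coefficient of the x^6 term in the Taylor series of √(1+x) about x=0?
Expand to order 6: √(1+x) = -21·x^6/1024 + 7·x^5/256 - 5·x^4/128 + x^3/16 - x^2/8 + x/2 + 1 + O(x^7).
The coefficient of x^6 is -21/1024.

Final answer: -21/1024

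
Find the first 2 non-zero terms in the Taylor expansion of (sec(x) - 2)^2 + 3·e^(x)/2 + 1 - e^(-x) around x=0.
5·x/2 + 5/2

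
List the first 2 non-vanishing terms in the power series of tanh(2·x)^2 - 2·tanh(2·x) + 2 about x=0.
2 - 4·x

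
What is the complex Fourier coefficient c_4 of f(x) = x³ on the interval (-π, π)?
Compute the real Fourier coefficients first: a_4 = 0, b_4 = 3/16 - π^2/2.
Then c_4 = (a_4 − i·b_4)/2 = -3·i/32 + i·π^2/4.

Final answer: -3·i/32 + i·π^2/4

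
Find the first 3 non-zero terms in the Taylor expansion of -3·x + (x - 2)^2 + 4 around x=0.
x^2 - 7·x + 8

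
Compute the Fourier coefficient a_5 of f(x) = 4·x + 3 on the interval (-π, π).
a_5 = (1/π) ∫_{-π}^{π} f(x)·cos(5x) dx.
Evaluate the integral (use parity and integration by parts as needed): a_5 = 0.

Final answer: 0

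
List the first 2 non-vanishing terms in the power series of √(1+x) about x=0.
x/2 + 1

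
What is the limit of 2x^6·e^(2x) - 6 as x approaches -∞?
The product is a 0·∞ indeterminate form at x → -∞.
Rewrite the product as 2x^6 / e^(-2x) (an ∞/∞ form) and apply L'Hôpital, or use the standard hierarchy e^(2|x|) ≫ |x^6| as x → -∞.
The indeterminate product → 0, so the limit = -6.

Final answer: -6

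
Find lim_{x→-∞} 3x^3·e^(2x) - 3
The product is a 0·∞ indeterminate form at x → -∞.
Rewrite the product as 3x^3 / e^(-2x) (an ∞/∞ form) and apply L'Hôpital, or use the standard hierarchy e^(2|x|) ≫ |x^3| as x → -∞.
The indeterminate product → 0, so the limit = -3.

Final answer: -3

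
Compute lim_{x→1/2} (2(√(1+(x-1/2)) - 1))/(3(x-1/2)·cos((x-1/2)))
Both numerator and denominator → 0 as x → 1/2; this is a 0/0 indeterminate form.
Expand each to leading order near x = 1/2: numerator ~ (x - 1/2), denominator ~ 3·(x - 1/2).
The limit of the ratio is 1/3.

Final answer: 1/3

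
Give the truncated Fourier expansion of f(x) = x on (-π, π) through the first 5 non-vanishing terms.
2·sin(x) - sin(2·x) + 2·sin(3·x)/3 - sin(4·x)/2 + 2·sin(5·x)/5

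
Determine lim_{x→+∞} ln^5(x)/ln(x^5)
This is an ∞/∞ indeterminate form as x → +∞.
Write ln(x^5) = 5·ln(x), reducing the quotient to ln^4(x)/5 → ∞.
Limit = ∞.

Final answer: ∞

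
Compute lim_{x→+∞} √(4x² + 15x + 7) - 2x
As x → +∞: multiply by the conjugate to get (15x+7)/(√(4x²+15x+7)+2x); the denominator ~ 4x, so the limit is 15/4.
Limit = 15/4.

Final answer: 15/4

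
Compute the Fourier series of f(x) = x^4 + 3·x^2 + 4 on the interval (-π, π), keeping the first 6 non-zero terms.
(36 - 8·π^2)·cos(x) + 2·π^2·cos(2·x) + (-8·π^2/9 - 20/27)·cos(3·x) + (9/16 + π^2/2)·cos(4·x) + (-8·π^2/25 - 252/625)·cos(5·x) + 4 + π^2 + π^4/5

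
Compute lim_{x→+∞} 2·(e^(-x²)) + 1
Evaluate the dominant behaviour as x → +∞; each term tends to a finite value or vanishes.
Limit = 1.

Final answer: 1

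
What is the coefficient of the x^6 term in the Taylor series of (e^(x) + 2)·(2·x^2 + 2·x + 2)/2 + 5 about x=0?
Expand to order 6: (e^(x) + 2)·(2·x^2 + 2·x + 2)/2 + 5 = 37·x^6/720 + 13·x^5/60 + 17·x^4/24 + 5·x^3/3 + 9·x^2/2 + 4·x + 8 + O(x^7).
The coefficient of x^6 is 37/720.

Final answer: 37/720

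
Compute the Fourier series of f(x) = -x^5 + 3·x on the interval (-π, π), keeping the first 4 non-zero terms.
(-234 - 2·π^4 + 40·π^2)·sin(x) + (-5·π^2 + 9/2 + π^4)·sin(2·x) + (-2·π^4/3 + 82/81 + 40·π^2/27)·sin(3·x) + (-5·π^2/8 - 81/64 + π^4/2)·sin(4·x)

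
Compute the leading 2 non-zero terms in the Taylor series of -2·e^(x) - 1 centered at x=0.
-2·x - 3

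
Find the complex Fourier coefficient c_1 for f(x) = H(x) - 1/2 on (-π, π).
Compute the real Fourier coefficients first: a_1 = 0, b_1 = 2/π.
Then c_1 = (a_1 − i·b_1)/2 = -i/π.

Final answer: -i/π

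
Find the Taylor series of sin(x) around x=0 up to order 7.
-x^7/5040 + x^5/120 - x^3/6 + x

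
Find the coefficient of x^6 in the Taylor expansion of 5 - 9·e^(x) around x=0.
Expand to order 6: 5 - 9·e^(x) = -x^6/80 - 3·x^5/40 - 3·x^4/8 - 3·x^3/2 - 9·x^2/2 - 9·x - 4 + O(x^7).
The coefficient of x^6 is -1/80.

Final answer: -1/80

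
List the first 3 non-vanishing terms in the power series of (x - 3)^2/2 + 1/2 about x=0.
x^2/2 - 3·x + 5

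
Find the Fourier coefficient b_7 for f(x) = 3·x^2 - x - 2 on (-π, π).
b_7 = (1/π) ∫_{-π}^{π} f(x)·sin(7x) dx.
Evaluate the integral (use parity and integration by parts as needed): b_7 = -2/7.

Final answer: -2/7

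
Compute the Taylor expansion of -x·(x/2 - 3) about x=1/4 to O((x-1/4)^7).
23/32 + 11·(x - 1/4)/4 - (x - 1/4)^2/2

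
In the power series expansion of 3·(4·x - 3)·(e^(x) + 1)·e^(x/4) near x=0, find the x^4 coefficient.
Expand to order 4: 3·(4·x - 3)·(e^(x) + 1)·e^(x/4) = 3093·x^4/1024 + 435·x^3/64 + 171·x^2/16 + 21·x/2 - 18 + O(x^5).
The coefficient of x^4 is 3093/1024.

Final answer: 3093/1024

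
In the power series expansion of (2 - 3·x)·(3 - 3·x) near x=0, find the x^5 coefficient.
Expand to order 5: (2 - 3·x)·(3 - 3·x) = 9·x^2 - 15·x + 6 + O(x^6).
The coefficient of x^5 is 0.

Final answer: 0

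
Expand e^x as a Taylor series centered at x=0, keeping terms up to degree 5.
x^5/120 + x^4/24 + x^3/6 + x^2/2 + x + 1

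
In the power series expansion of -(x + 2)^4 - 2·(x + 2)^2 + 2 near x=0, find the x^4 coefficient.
Expand to order 4: -(x + 2)^4 - 2·(x + 2)^2 + 2 = -x^4 - 8·x^3 - 26·x^2 - 40·x - 22 + O(x^5).
The coefficient of x^4 is -1.

Final answer: -1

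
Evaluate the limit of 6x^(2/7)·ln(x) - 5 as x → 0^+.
The product is a 0·∞ indeterminate form at x → 0⁺.
Rewrite the product as 6·ln(x) / x^(-2/7) and apply L'Hôpital, or use the standard hierarchy x^(-2/7) ≫ |ln x| as x → 0⁺.
The indeterminate product → 0, so the limit = -5.

Final answer: -5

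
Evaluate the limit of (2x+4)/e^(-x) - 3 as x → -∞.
The quotient is an ∞/∞ indeterminate form as x → -∞.
Compare growth rates of the dominant terms (exponentials ≫ polynomials ≫ logarithms), or apply L'Hôpital's rule; the quotient → 0.
Adding the constant: 0 - 3 = -3. Limit = -3.

Final answer: -3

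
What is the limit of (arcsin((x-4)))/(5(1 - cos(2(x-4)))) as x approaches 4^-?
Both numerator and denominator → 0 as x → 4^-; this is a 0/0 indeterminate form.
Expand each to leading order near x = 4: numerator ~ (x - 4), denominator ~ 10·(x - 4)^2.
The limit of the ratio is -∞.

Final answer: -∞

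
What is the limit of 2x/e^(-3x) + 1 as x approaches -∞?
The quotient is an ∞/∞ indeterminate form as x → -∞.
Compare growth rates of the dominant terms (exponentials ≫ polynomials ≫ logarithms), or apply L'Hôpital's rule; the quotient → 0.
Adding the constant: 0 + 1 = 1. Limit = 1.

Final answer: 1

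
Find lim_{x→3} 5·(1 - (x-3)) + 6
Direct substitution at x = 3 gives 11.

Final answer: 11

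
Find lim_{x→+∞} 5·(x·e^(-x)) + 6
Evaluate the dominant behaviour as x → +∞; each term tends to a finite value or vanishes.
Limit = 6.

Final answer: 6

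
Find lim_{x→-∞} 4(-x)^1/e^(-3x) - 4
The quotient is an ∞/∞ indeterminate form as x → -∞.
Compare growth rates of the dominant terms (exponentials ≫ polynomials ≫ logarithms), or apply L'Hôpital's rule; the quotient → 0.
Adding the constant: 0 - 4 = -4. Limit = -4.

Final answer: -4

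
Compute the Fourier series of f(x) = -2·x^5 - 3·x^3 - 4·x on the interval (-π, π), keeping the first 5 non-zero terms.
(-452 - 4·π^4 + 74·π^2)·sin(x) + (-7·π^2 + 29/2 + 2·π^4)·sin(2·x) + (-4·π^4/3 - 268/81 + 26·π^2/27)·sin(3·x) + (61/32 + π^2/4 + π^4)·sin(4·x) + (-4·π^4/5 - 14·π^2/25 - 916/625)·sin(5·x)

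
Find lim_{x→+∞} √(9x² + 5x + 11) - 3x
As x → +∞: multiply by the conjugate to get (5x+11)/(√(9x²+5x+11)+3x); the denominator ~ 6x, so the limit is 5/6.
Limit = 5/6.

Final answer: 5/6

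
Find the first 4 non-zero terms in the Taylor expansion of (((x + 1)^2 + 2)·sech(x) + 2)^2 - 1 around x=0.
-12·x^3 - x^2 + 20·x + 24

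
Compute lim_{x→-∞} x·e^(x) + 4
The product is a 0·∞ indeterminate form at x → -∞.
Rewrite the product as x / e^(-x) (an ∞/∞ form) and apply L'Hôpital, or use the standard hierarchy e^(|x|) ≫ |x| as x → -∞.
The indeterminate product → 0, so the limit = 4.

Final answer: 4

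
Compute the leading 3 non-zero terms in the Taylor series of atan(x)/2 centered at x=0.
x^5/10 - x^3/6 + x/2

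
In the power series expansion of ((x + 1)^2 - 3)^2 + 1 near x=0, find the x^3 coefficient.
Expand to order 3: ((x + 1)^2 - 3)^2 + 1 = 4·x^3 - 8·x + 5 + O(x^4).
The coefficient of x^3 is 4.

Final answer: 4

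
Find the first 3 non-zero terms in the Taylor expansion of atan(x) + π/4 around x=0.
-x^3/3 + x + π/4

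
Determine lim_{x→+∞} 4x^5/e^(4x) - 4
The quotient is an ∞/∞ indeterminate form as x → +∞.
The exponential denominator e^(4x) dominates the polynomial numerator (e^x ≫ x^5 as x → ∞), so the quotient → 0.
Adding the constant: 0 - 4 = -4. Limit = -4.

Final answer: -4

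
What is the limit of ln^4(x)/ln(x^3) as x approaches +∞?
This is an ∞/∞ indeterminate form as x → +∞.
Write ln(x^3) = 3·ln(x), reducing the quotient to ln^3(x)/3 → ∞.
Limit = ∞.

Final answer: ∞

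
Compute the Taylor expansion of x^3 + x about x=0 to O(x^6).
x^3 + x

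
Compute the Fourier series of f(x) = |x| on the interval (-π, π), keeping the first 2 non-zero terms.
-4·cos(x)/π + π/2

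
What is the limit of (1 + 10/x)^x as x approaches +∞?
As x → +∞: this is the defining limit (1 + 10/x)^x → e^10.
Limit = e^(10).

Final answer: e^(10)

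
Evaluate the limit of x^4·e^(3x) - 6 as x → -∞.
The product is a 0·∞ indeterminate form at x → -∞.
Rewrite the product as x^4 / e^(-3x) (an ∞/∞ form) and apply L'Hôpital, or use the standard hierarchy e^(3|x|) ≫ |x^4| as x → -∞.
The indeterminate product → 0, so the limit = -6.

Final answer: -6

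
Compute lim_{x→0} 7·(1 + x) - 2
Direct substitution at x = 0 gives 5.

Final answer: 5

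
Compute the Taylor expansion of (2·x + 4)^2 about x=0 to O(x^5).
4·x^2 + 16·x + 16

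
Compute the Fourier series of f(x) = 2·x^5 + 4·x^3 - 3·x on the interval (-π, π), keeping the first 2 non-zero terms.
(-72·π^2 + 4·π^4 + 426)·sin(x) + (-2·π^4 - 6 + 6·π^2)·sin(2·x)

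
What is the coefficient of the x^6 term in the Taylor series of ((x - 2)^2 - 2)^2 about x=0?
Expand to order 6: ((x - 2)^2 - 2)^2 = x^4 - 8·x^3 + 20·x^2 - 16·x + 4 + O(x^7).
The coefficient of x^6 is 0.

Final answer: 0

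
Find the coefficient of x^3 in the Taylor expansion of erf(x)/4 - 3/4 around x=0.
Expand to order 3: erf(x)/4 - 3/4 = -x^3/(6·√(π)) + x/(2·√(π)) - 3/4 + O(x^4).
The coefficient of x^3 is -1/(6·√(π)).

Final answer: -1/(6·√(π))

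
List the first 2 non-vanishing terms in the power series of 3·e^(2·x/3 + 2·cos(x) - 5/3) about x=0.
2·x·e^(1/3) + 3·e^(1/3)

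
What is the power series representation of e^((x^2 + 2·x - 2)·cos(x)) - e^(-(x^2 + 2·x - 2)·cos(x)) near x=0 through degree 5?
x^5·(37·e^(-2)/20 + 57·e^(2)/20) + x^4·(49·e^(-2)/12 + 11·e^(2)/4) + x^3·(-11·e^(2)/3 + 13·e^(-2)/3) + 4·x^2·e^(-2) + x·(2·e^(-2) + 2·e^(2)) - e^(2) + e^(-2)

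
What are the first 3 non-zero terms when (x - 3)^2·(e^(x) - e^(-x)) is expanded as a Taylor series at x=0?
5·x^3 - 12·x^2 + 18·x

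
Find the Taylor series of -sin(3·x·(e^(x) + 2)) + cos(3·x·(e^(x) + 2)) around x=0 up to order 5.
-709·x^5/20 + 3011·x^4/8 + 93·x^3 - 87·x^2/2 - 9·x + 1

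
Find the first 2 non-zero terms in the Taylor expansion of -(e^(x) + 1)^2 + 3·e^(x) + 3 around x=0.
2 - x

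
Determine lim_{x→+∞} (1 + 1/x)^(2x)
As x → +∞: write (1 + 1/x)^(2x) = ((1 + 1/x)^x)^2 → (e^1)^2 = e^2.
Limit = e^(2).

Final answer: e^(2)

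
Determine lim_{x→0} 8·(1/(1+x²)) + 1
Direct substitution at x = 0 gives 9.

Final answer: 9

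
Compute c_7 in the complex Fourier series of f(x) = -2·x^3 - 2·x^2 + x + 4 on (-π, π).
Compute the real Fourier coefficients first: a_7 = 8/49, b_7 = 122/343 - 4·π^2/7.
Then c_7 = (a_7 − i·b_7)/2 = 4/49 - 61·i/343 + 2·i·π^2/7.

Final answer: 4/49 - 61·i/343 + 2·i·π^2/7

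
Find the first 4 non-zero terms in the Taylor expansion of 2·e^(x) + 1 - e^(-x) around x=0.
x^3/2 + x^2/2 + 3·x + 2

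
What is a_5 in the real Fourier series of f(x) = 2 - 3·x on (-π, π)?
a_5 = (1/π) ∫_{-π}^{π} f(x)·cos(5x) dx.
Evaluate the integral (use parity and integration by parts as needed): a_5 = 0.

Final answer: 0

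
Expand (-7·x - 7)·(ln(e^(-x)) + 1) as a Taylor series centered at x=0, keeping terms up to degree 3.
7·x^2 - 7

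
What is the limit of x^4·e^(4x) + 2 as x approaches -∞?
The product is a 0·∞ indeterminate form at x → -∞.
Rewrite the product as x^4 / e^(-4x) (an ∞/∞ form) and apply L'Hôpital, or use the standard hierarchy e^(4|x|) ≫ |x^4| as x → -∞.
The indeterminate product → 0, so the limit = 2.

Final answer: 2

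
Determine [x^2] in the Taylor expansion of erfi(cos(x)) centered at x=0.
Expand to order 2: erfi(cos(x)) = -e·x^2/√(π) + erfi(1) + O(x^3).
The coefficient of x^2 is -e/√(π).

Final answer: -e/√(π)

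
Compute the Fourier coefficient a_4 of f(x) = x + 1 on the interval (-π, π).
a_4 = (1/π) ∫_{-π}^{π} f(x)·cos(4x) dx.
Evaluate the integral (use parity and integration by parts as needed): a_4 = 0.

Final answer: 0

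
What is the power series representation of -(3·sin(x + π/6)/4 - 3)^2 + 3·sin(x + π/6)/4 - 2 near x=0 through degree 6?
-31·x^6/1920 - √(3)·x^5/64 + 13·x^4/64 - √(3)·x^3/4 - 51·x^2/32 + 75·√(3)·x/32 - 545/64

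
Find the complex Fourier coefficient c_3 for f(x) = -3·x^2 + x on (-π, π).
Compute the real Fourier coefficients first: a_3 = 4/3, b_3 = 2/3.
Then c_3 = (a_3 − i·b_3)/2 = 2/3 - i/3.

Final answer: 2/3 - i/3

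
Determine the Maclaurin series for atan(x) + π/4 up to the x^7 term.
-x^7/7 + x^5/5 - x^3/3 + x + π/4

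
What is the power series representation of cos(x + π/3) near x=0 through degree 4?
x^4/48 + √(3)·x^3/12 - x^2/4 - √(3)·x/2 + 1/2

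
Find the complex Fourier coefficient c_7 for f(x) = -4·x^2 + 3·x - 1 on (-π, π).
Compute the real Fourier coefficients first: a_7 = 16/49, b_7 = 6/7.
Then c_7 = (a_7 − i·b_7)/2 = 8/49 - 3·i/7.

Final answer: 8/49 - 3·i/7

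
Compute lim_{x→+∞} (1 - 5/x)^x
As x → +∞: this is the defining limit (1 - 5/x)^x → e^(-5).
Limit = e^(-5).

Final answer: e^(-5)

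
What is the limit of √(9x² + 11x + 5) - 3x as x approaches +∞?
As x → +∞: multiply by the conjugate to get (11x+5)/(√(9x²+11x+5)+3x); the denominator ~ 6x, so the limit is 11/6.
Limit = 11/6.

Final answer: 11/6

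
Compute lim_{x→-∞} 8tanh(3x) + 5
Evaluate the dominant behaviour as x → -∞; each term tends to a finite value or vanishes.
Limit = -3.

Final answer: -3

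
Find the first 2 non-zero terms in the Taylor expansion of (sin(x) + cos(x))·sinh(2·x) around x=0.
2·x^2 + 2·x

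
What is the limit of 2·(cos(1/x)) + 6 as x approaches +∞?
Evaluate the dominant behaviour as x → +∞; each term tends to a finite value or vanishes.
Limit = 8.

Final answer: 8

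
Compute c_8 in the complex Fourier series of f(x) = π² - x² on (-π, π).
Compute the real Fourier coefficients first: a_8 = -1/16, b_8 = 0.
Then c_8 = (a_8 − i·b_8)/2 = -1/32.

Final answer: -1/32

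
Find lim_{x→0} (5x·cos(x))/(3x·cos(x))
Both numerator and denominator → 0 as x → 0; this is a 0/0 indeterminate form.
Expand each to leading order near x = 0: numerator ~ 5·x, denominator ~ 3·x.
The limit of the ratio is 5/3.

Final answer: 5/3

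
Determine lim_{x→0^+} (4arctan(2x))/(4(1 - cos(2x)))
Both numerator and denominator → 0 as x → 0^+; this is a 0/0 indeterminate form.
Expand each to leading order near x = 0: numerator ~ 8·x, denominator ~ 8·x^2.
The limit of the ratio is ∞.

Final answer: ∞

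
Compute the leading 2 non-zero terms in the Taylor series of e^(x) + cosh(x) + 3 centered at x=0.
x + 5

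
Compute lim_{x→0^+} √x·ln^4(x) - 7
The product is a 0·∞ indeterminate form at x → 0⁺.
Rewrite the product as ln^4(x) / x^(-1/2) and apply L'Hôpital, or use the standard hierarchy x^(-1/2) ≫ |ln x|^4 as x → 0⁺.
The indeterminate product → 0, so the limit = -7.

Final answer: -7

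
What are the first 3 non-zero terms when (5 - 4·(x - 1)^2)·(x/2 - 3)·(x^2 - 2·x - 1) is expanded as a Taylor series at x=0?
28·x^2 + 59·x/2 + 3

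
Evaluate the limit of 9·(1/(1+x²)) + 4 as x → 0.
Direct substitution at x = 0 gives 13.

Final answer: 13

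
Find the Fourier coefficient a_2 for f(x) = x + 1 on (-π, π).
a_2 = (1/π) ∫_{-π}^{π} f(x)·cos(2x) dx.
Evaluate the integral (use parity and integration by parts as needed): a_2 = 0.

Final answer: 0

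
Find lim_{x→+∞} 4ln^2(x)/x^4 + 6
The quotient is an ∞/∞ indeterminate form as x → +∞.
The polynomial denominator x^4 dominates the logarithmic numerator (any positive power of x ≫ ln^2(x) as x → ∞), so the quotient → 0.
Adding the constant: 0 + 6 = 6. Limit = 6.

Final answer: 6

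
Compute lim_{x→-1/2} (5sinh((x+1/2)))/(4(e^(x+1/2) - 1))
Both numerator and denominator → 0 as x → -1/2; this is a 0/0 indeterminate form.
Expand each to leading order near x = -1/2: numerator ~ 5·(x + 1/2), denominator ~ 4·(x + 1/2).
The limit of the ratio is 5/4.

Final answer: 5/4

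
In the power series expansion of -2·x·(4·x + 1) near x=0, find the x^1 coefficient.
Expand to order 1: -2·x·(4·x + 1) = -2·x + O(x^2).
The coefficient of x^1 is -2.

Final answer: -2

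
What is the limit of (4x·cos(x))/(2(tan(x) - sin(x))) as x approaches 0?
Both numerator and denominator → 0 as x → 0; this is a 0/0 indeterminate form.
Expand each to leading order near x = 0: numerator ~ 4·x, denominator ~ x^3.
The limit of the ratio is ∞.

Final answer: ∞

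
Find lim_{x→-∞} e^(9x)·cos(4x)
Evaluate the dominant behaviour as x → -∞; each term tends to a finite value or vanishes.
Limit = 0.

Final answer: 0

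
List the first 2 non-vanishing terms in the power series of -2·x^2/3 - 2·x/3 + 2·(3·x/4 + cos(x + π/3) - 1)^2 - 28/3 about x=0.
x·(-13/6 + √(3)) - 53/6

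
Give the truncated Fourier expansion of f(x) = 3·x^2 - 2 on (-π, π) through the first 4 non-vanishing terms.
-12·cos(x) + 3·cos(2·x) - 4·cos(3·x)/3 - 2 + π^2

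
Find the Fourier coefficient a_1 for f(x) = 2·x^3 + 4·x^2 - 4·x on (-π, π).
a_1 = (1/π) ∫_{-π}^{π} f(x)·cos(1x) dx.
Evaluate the integral (use parity and integration by parts as needed): a_1 = -16.

Final answer: -16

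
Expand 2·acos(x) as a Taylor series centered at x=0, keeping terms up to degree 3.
-x^3/3 - 2·x + π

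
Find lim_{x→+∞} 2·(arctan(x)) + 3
Evaluate the dominant behaviour as x → +∞; each term tends to a finite value or vanishes.
Limit = 3 + π.

Final answer: 3 + π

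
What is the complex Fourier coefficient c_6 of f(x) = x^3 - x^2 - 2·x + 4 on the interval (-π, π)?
Compute the real Fourier coefficients first: a_6 = -1/9, b_6 = 13/18 - π^2/3.
Then c_6 = (a_6 − i·b_6)/2 = -1/18 - 13·i/36 + i·π^2/6.

Final answer: -1/18 - 13·i/36 + i·π^2/6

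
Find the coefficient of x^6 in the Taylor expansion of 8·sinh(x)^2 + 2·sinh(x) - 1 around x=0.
Expand to order 6: 8·sinh(x)^2 + 2·sinh(x) - 1 = 16·x^6/45 + x^5/60 + 8·x^4/3 + x^3/3 + 8·x^2 + 2·x - 1 + O(x^7).
The coefficient of x^6 is 16/45.

Final answer: 16/45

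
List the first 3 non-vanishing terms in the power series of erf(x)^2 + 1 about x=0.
-8·x^4/(3·π) + 4·x^2/π + 1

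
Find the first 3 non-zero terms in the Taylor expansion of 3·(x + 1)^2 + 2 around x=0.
3·x^2 + 6·x + 5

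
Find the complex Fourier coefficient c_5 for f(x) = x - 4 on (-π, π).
Compute the real Fourier coefficients first: a_5 = 0, b_5 = 2/5.
Then c_5 = (a_5 − i·b_5)/2 = -i/5.

Final answer: -i/5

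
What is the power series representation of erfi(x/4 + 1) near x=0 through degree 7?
173·e·x^7/(5160960·√(π)) + 13·e·x^6/(61440·√(π)) + 19·e·x^5/(15360·√(π)) + 5·e·x^4/(768·√(π)) + e·x^3/(32·√(π)) + e·x^2/(8·√(π)) + e·x/(2·√(π)) + erfi(1)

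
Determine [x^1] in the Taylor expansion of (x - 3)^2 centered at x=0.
Expand to order 1: (x - 3)^2 = 9 - 6·x + O(x^2).
The coefficient of x^1 is -6.

Final answer: -6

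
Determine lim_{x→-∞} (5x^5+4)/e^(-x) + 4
The quotient is an ∞/∞ indeterminate form as x → -∞.
Compare growth rates of the dominant terms (exponentials ≫ polynomials ≫ logarithms), or apply L'Hôpital's rule; the quotient → 0.
Adding the constant: 0 + 4 = 4. Limit = 4.

Final answer: 4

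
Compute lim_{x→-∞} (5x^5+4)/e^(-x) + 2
The quotient is an ∞/∞ indeterminate form as x → -∞.
Compare growth rates of the dominant terms (exponentials ≫ polynomials ≫ logarithms), or apply L'Hôpital's rule; the quotient → 0.
Adding the constant: 0 + 2 = 2. Limit = 2.

Final answer: 2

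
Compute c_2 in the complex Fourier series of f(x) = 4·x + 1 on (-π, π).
Compute the real Fourier coefficients first: a_2 = 0, b_2 = -4.
Then c_2 = (a_2 − i·b_2)/2 = 2·i.

Final answer: 2·i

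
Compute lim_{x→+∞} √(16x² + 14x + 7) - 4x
As x → +∞: multiply by the conjugate to get (14x+7)/(√(16x²+14x+7)+4x); the denominator ~ 8x, so the limit is 14/8 = 7/4.
Limit = 7/4.

Final answer: 7/4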